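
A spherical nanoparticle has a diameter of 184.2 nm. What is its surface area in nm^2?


Radius r = 184.2/2 = 92.1 nm
Surface area SA = 4 * pi * r^2
SA = 4 * pi * (92.1)^2
SA = 106593.11 nm^2

106593.11


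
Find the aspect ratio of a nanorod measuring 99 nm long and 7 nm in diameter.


Aspect ratio AR = length / diameter
AR = 99 / 7
AR = 14.14

14.14


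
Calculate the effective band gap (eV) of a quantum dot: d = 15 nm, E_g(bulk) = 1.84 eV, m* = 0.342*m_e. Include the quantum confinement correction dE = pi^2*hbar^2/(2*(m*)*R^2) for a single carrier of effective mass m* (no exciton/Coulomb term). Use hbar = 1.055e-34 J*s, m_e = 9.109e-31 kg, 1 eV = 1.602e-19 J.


Radius R = 15/2 nm = 7.5e-09 m
Confinement energy dE = pi^2 * hbar^2 / (2 * m_eff * m_e * R^2)
dE = pi^2 * (1.055e-34)^2 / (2 * 0.342 * 9.109e-31 * (7.5e-09)^2) J, divided by 1.602e-19 J/eV
dE = 0.0196 eV
Total band gap = E_g(bulk) + dE = 1.84 + 0.0196 = 1.8596 eV

1.8596


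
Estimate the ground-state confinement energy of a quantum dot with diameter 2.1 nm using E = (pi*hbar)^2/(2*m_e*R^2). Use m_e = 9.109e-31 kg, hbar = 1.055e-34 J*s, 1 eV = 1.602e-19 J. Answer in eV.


Radius R = 2.1/2 = 1.05 nm = 1.05e-09 m
E = (pi * 1.055e-34)^2 / (2 * 9.109e-31 * (1.05e-09)^2)
E(J) = 5.46922e-20
E = E(J) / 1.602e-19 = 0.3414 eV

0.3414


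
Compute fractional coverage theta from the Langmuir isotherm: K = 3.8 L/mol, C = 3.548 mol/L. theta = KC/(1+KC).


Langmuir isotherm: theta = K*C / (1 + K*C)
K*C = 3.8 * 3.548 = 13.4824
theta = 13.4824 / (1 + 13.4824) = 13.4824 / 14.4824
theta = 0.931

0.931


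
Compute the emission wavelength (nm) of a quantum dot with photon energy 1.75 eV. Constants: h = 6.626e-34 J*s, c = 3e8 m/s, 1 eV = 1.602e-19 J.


Convert energy: E = 1.75 eV = 1.75 * 1.602e-19 = 2.8035e-19 J
lambda = h*c / E = 6.626e-34 * 3e8 / 2.8035e-19
lambda = 7.09042e-07 m = 709.0 nm

709.0


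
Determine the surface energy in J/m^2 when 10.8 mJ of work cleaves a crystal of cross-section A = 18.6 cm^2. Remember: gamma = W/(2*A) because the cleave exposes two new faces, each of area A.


Convert: A = 18.6 cm^2 = 0.00186 m^2, W = 10.8 mJ = 0.0108 J
Cleaving exposes two faces of area A, so total new surface = 2*A and gamma = W / (2*A)
gamma = 0.0108 / (2 * 0.00186)
gamma = 2.903 J/m^2

2.903


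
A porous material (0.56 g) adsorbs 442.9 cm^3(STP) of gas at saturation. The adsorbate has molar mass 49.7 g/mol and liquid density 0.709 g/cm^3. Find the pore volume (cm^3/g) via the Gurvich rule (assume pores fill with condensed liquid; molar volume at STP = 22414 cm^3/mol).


Moles adsorbed n = V_ads / 22414 = 442.9 / 22414 = 1.975997e-02 mol
Liquid volume V_liq = n * M / rho_liq = 1.975997e-02 * 49.7 / 0.709 = 1.38515 cm^3
Specific pore volume V_pore = V_liq / m_sample = 1.38515 / 0.56
V_pore = 2.4735 cm^3/g

2.4735


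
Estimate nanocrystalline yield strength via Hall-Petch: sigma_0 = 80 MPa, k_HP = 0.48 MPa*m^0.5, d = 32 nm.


d = 32 nm = 3.2e-08 m
sqrt(d) = 0.0001788854
Hall-Petch contribution = k / sqrt(d) = 0.48 / 0.0001788854 = 2683.3 MPa
sigma = sigma_0 + k/sqrt(d) = 80 + 2683.3 = 2763.3 MPa

2763.3


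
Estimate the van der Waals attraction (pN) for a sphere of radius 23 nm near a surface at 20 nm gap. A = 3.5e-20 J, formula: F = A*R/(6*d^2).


Convert to SI: R = 23 nm = 2.3e-08 m, d = 20 nm = 2e-08 m
F = A * R / (6 * d^2)
F = 3.5e-20 * 2.3e-08 / (6 * (2e-08)^2)
F = 3.35417e-13 N = 0.335 pN

0.335


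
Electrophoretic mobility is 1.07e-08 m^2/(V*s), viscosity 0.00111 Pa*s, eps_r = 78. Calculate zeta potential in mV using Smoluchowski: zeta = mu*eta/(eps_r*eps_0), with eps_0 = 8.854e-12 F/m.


Smoluchowski equation: zeta = mu * eta / (eps_r * eps_0)
zeta = 1.07e-08 * 0.00111 / (78 * 8.854e-12)
zeta = 0.017198 V = 17.2 mV

17.2


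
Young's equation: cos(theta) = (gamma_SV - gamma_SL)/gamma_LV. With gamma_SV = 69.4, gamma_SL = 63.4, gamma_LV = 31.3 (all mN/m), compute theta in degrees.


cos(theta) = (gamma_SV - gamma_SL) / gamma_LV
cos(theta) = (69.4 - 63.4) / 31.3
cos(theta) = 0.191693
theta = arccos(0.191693) = 78.95 degrees

78.95


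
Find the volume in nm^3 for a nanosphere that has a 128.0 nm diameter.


Radius r = 128.0/2 = 64 nm
Volume V = (4/3) * pi * r^3
V = (4/3) * pi * (64)^3
V = 1098066.22 nm^3

1098066.22


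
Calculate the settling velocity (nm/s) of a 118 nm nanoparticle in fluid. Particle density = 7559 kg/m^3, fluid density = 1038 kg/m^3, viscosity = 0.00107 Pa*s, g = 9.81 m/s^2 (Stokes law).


Radius R = 118/2 nm = 5.9e-08 m
Density difference = 7559 - 1038 = 6521 kg/m^3
v = 2 * R^2 * (rho_p - rho_f) * g / (9 * eta)
v = 2 * (5.9e-08)^2 * 6521 * 9.81 / (9 * 0.00107)
v = 4.62478e-08 m/s = 46.2478 nm/s

46.2478


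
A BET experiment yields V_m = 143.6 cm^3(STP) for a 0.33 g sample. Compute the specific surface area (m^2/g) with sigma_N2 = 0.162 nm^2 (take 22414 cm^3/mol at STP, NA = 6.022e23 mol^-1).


Number of moles in monolayer = V_m / 22414 = 143.6 / 22414 = 0.00640671
Number of molecules = moles * NA = 0.00640671 * 6.022e23
SA = molecules * sigma / mass
SA = (143.6 / 22414) * 6.022e23 * 0.162e-18 / 0.33
SA = 1894.0 m^2/g

1894.0


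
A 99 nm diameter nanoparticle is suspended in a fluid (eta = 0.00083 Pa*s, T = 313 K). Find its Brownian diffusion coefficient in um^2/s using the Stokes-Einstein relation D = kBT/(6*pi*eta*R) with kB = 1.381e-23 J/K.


Radius R = 99/2 = 49.5 nm = 4.95e-08 m
D = kB*T / (6*pi*eta*R)
D = 1.381e-23 * 313 / (6 * pi * 0.00083 * 4.95e-08)
D = 5.58153e-12 m^2/s = 5.582 um^2/s

5.582


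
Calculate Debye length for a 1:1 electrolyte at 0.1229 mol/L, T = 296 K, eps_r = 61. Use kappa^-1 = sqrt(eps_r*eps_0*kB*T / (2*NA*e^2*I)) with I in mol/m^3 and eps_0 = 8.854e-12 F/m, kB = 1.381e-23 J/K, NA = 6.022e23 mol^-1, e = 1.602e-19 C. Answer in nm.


Ionic strength I = 0.1229 * 1^2 * 1000 = 122.9 mol/m^3
kappa^-1 = sqrt(61 * 8.854e-12 * 1.381e-23 * 296 / (2 * 6.022e23 * (1.602e-19)^2 * 122.9))
kappa^-1 = 0.762 nm

0.762


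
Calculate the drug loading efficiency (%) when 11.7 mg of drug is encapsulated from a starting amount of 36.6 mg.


Drug loading efficiency = (drug loaded / drug initial) * 100
DLE = 11.7 / 36.6 * 100
DLE = 0.3197 * 100
DLE = 31.97%

31.97


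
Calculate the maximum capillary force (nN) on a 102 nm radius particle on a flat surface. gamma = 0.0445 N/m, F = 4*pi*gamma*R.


Convert radius: R = 102 nm = 1.02e-07 m
F = 4 * pi * gamma * R
F = 4 * pi * 0.0445 * 1.02e-07
F = 5.70388e-08 N = 57.0388 nN

57.0388


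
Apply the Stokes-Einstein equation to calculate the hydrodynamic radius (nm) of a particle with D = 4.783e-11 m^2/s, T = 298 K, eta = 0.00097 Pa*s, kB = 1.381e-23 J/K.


Stokes-Einstein: R = kB*T / (6*pi*eta*D)
R = 1.381e-23 * 298 / (6 * pi * 0.00097 * 4.783e-11)
R = 4.70584e-09 m = 4.71 nm

4.71


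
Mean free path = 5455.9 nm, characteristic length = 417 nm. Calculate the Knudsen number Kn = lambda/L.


Knudsen number Kn = lambda / L
Kn = 5455.9 / 417
Kn = 13.0837

13.0837


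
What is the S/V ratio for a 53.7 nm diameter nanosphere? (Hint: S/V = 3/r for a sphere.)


Radius r = 53.7/2 = 26.85 nm
S/V = 3 / r = 3 / 26.85
S/V = 0.1117 nm^-1

0.1117


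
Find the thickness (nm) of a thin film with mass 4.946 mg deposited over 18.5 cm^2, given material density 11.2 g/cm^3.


Convert: m = 4.946 mg = 4.9460e-06 kg, A = 18.5 cm^2 = 1.8500e-03 m^2, rho = 11.2 g/cm^3 = 11200 kg/m^3
t = m / (A * rho)
t = 4.9460e-06 / (1.8500e-03 * 11200)
t = 2.3871e-07 m = 238.7 nm

238.7


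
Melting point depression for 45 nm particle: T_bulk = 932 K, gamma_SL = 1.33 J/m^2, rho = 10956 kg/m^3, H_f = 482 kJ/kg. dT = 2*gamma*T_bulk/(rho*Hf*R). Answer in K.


Radius R = 45/2 = 22.5 nm = 2.25e-08 m
Convert H_f = 482 kJ/kg = 482000 J/kg
dT = 2 * gamma_SL * T_bulk / (rho * H_f * R)
dT = 2 * 1.33 * 932 / (10956 * 482000 * 2.25e-08)
dT = 20.9 K

20.9


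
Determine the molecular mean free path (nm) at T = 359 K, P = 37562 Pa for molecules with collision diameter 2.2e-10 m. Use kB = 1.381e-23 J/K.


Mean free path: lambda = kB*T / (sqrt(2) * pi * d^2 * P)
lambda = 1.381e-23 * 359 / (sqrt(2) * pi * (2.2e-10)^2 * 37562)
lambda = 6.13803e-07 m
lambda = 613.8 nm

613.8


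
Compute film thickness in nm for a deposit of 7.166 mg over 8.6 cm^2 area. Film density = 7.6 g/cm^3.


Convert: m = 7.166 mg = 7.1660e-06 kg, A = 8.6 cm^2 = 8.6000e-04 m^2, rho = 7.6 g/cm^3 = 7600 kg/m^3
t = m / (A * rho)
t = 7.1660e-06 / (8.6000e-04 * 7600)
t = 1.0964e-06 m = 1096.4 nm

1096.4


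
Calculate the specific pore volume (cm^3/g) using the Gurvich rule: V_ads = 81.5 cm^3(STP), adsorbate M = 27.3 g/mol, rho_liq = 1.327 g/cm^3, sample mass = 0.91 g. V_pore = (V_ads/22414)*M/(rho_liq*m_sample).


Moles adsorbed n = V_ads / 22414 = 81.5 / 22414 = 3.636120e-03 mol
Liquid volume V_liq = n * M / rho_liq = 3.636120e-03 * 27.3 / 1.327 = 0.07480 cm^3
Specific pore volume V_pore = V_liq / m_sample = 0.07480 / 0.91
V_pore = 0.0822 cm^3/g

0.0822


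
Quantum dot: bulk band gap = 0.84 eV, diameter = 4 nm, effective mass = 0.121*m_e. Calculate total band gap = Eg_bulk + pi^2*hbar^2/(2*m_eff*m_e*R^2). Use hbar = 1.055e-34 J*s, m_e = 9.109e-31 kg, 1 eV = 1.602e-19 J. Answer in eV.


Radius R = 4/2 nm = 2e-09 m
Confinement energy dE = pi^2 * hbar^2 / (2 * m_eff * m_e * R^2)
dE = pi^2 * (1.055e-34)^2 / (2 * 0.121 * 9.109e-31 * (2e-09)^2) J, divided by 1.602e-19 J/eV
dE = 0.7777 eV
Total band gap = E_g(bulk) + dE = 0.84 + 0.7777 = 1.6177 eV

1.6177


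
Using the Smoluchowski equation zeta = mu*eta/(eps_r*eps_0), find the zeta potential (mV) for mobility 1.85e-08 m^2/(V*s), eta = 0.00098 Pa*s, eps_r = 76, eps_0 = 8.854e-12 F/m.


Smoluchowski equation: zeta = mu * eta / (eps_r * eps_0)
zeta = 1.85e-08 * 0.00098 / (76 * 8.854e-12)
zeta = 0.026943 V = 26.94 mV

26.94


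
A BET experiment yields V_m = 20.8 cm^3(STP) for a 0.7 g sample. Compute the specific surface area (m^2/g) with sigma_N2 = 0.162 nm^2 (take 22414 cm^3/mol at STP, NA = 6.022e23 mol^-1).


Number of moles in monolayer = V_m / 22414 = 20.8 / 22414 = 0.00092799
Number of molecules = moles * NA = 0.00092799 * 6.022e23
SA = molecules * sigma / mass
SA = (20.8 / 22414) * 6.022e23 * 0.162e-18 / 0.7
SA = 129.3 m^2/g

129.3


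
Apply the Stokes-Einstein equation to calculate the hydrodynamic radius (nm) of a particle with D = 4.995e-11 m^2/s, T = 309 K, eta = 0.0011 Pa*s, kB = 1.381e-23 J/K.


Stokes-Einstein: R = kB*T / (6*pi*eta*D)
R = 1.381e-23 * 309 / (6 * pi * 0.0011 * 4.995e-11)
R = 4.12024e-09 m = 4.12 nm

4.12


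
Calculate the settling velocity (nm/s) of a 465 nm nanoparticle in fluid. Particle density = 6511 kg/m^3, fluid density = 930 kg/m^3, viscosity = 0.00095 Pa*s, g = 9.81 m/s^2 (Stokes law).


Radius R = 465/2 nm = 2.325e-07 m
Density difference = 6511 - 930 = 5581 kg/m^3
v = 2 * R^2 * (rho_p - rho_f) * g / (9 * eta)
v = 2 * (2.325e-07)^2 * 5581 * 9.81 / (9 * 0.00095)
v = 6.92294e-07 m/s = 692.2944 nm/s

692.2944


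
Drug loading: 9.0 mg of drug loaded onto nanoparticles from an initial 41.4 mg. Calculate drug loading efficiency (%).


Drug loading efficiency = (drug loaded / drug initial) * 100
DLE = 9.0 / 41.4 * 100
DLE = 0.2174 * 100
DLE = 21.74%

21.74


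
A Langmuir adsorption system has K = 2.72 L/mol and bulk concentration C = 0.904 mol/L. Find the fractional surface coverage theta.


Langmuir isotherm: theta = K*C / (1 + K*C)
K*C = 2.72 * 0.904 = 2.45888
theta = 2.45888 / (1 + 2.45888) = 2.45888 / 3.45888
theta = 0.7109

0.7109


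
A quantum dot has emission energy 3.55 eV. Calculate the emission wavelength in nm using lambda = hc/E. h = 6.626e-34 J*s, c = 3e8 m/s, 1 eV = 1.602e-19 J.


Convert energy: E = 3.55 eV = 3.55 * 1.602e-19 = 5.6871e-19 J
lambda = h*c / E = 6.626e-34 * 3e8 / 5.6871e-19
lambda = 3.49528e-07 m = 349.5 nm

349.5


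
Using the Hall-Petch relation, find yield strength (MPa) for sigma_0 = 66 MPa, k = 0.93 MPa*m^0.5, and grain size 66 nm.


d = 66 nm = 6.6e-08 m
sqrt(d) = 0.0002569047
Hall-Petch contribution = k / sqrt(d) = 0.93 / 0.0002569047 = 3620.0 MPa
sigma = sigma_0 + k/sqrt(d) = 66 + 3620.0 = 3686.0 MPa

3686.0


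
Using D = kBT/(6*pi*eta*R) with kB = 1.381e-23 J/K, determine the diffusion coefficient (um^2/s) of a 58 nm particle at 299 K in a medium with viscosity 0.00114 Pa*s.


Radius R = 58/2 = 29 nm = 2.9e-08 m
D = kB*T / (6*pi*eta*R)
D = 1.381e-23 * 299 / (6 * pi * 0.00114 * 2.9e-08)
D = 6.62614e-12 m^2/s = 6.626 um^2/s

6.626


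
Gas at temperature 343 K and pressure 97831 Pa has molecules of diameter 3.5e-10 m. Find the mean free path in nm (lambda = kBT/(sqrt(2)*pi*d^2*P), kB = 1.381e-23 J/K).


Mean free path: lambda = kB*T / (sqrt(2) * pi * d^2 * P)
lambda = 1.381e-23 * 343 / (sqrt(2) * pi * (3.5e-10)^2 * 97831)
lambda = 8.89632e-08 m
lambda = 88.96 nm

88.96


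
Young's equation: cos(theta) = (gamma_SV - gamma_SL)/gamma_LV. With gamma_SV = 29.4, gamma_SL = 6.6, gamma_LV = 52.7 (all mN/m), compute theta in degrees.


cos(theta) = (gamma_SV - gamma_SL) / gamma_LV
cos(theta) = (29.4 - 6.6) / 52.7
cos(theta) = 0.432638
theta = arccos(0.432638) = 64.36 degrees

64.36


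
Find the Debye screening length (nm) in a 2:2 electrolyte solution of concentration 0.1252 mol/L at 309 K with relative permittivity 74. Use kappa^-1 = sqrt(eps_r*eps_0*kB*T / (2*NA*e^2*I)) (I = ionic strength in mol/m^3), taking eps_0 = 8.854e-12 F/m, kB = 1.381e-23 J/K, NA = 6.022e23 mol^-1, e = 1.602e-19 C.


Ionic strength I = 0.1252 * 2^2 * 1000 = 500.8 mol/m^3
kappa^-1 = sqrt(74 * 8.854e-12 * 1.381e-23 * 309 / (2 * 6.022e23 * (1.602e-19)^2 * 500.8))
kappa^-1 = 0.425 nm

0.425


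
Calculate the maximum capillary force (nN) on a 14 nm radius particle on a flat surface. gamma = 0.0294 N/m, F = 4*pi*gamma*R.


Convert radius: R = 14 nm = 1.4e-08 m
F = 4 * pi * gamma * R
F = 4 * pi * 0.0294 * 1.4e-08
F = 5.17232e-09 N = 5.1723 nN

5.1723


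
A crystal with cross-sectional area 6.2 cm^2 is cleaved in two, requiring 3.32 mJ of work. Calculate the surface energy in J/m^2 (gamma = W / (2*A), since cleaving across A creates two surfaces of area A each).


Convert: A = 6.2 cm^2 = 0.00062 m^2, W = 3.32 mJ = 0.00332 J
Cleaving exposes two faces of area A, so total new surface = 2*A and gamma = W / (2*A)
gamma = 0.00332 / (2 * 0.00062)
gamma = 2.677 J/m^2

2.677


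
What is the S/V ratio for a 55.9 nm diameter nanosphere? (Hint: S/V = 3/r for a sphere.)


Radius r = 55.9/2 = 27.95 nm
S/V = 3 / r = 3 / 27.95
S/V = 0.1073 nm^-1

0.1073


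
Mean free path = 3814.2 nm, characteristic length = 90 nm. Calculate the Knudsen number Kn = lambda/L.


Knudsen number Kn = lambda / L
Kn = 3814.2 / 90
Kn = 42.38

42.38


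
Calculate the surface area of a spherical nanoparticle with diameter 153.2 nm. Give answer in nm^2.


Radius r = 153.2/2 = 76.6 nm
Surface area SA = 4 * pi * r^2
SA = 4 * pi * (76.6)^2
SA = 73733.93 nm^2

73733.93


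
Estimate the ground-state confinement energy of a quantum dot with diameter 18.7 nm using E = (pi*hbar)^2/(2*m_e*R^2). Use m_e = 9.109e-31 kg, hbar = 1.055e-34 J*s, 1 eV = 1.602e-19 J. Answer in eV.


Radius R = 18.7/2 = 9.35 nm = 9.35e-09 m
E = (pi * 1.055e-34)^2 / (2 * 9.109e-31 * (9.35e-09)^2)
E(J) = 6.89733e-22
E = E(J) / 1.602e-19 = 0.0043 eV

0.0043


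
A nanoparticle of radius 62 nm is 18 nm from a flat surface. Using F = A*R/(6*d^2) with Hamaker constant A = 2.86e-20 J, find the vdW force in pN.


Convert to SI: R = 62 nm = 6.2e-08 m, d = 18 nm = 1.8e-08 m
F = A * R / (6 * d^2)
F = 2.86e-20 * 6.2e-08 / (6 * (1.8e-08)^2)
F = 9.1214e-13 N = 0.912 pN

0.912


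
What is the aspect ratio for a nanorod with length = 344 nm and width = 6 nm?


Aspect ratio AR = length / diameter
AR = 344 / 6
AR = 57.33

57.33


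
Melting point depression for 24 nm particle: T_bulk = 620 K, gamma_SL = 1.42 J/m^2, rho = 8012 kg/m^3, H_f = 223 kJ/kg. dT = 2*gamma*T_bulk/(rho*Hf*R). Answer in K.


Radius R = 24/2 = 12 nm = 1.2e-08 m
Convert H_f = 223 kJ/kg = 223000 J/kg
dT = 2 * gamma_SL * T_bulk / (rho * H_f * R)
dT = 2 * 1.42 * 620 / (8012 * 223000 * 1.2e-08)
dT = 82.1 K

82.1


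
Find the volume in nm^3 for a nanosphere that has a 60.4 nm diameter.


Radius r = 60.4/2 = 30.2 nm
Volume V = (4/3) * pi * r^3
V = (4/3) * pi * (30.2)^3
V = 115374.4 nm^3

115374.4


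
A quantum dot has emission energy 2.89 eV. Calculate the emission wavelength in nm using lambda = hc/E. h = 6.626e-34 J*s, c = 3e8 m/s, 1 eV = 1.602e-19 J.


Convert energy: E = 2.89 eV = 2.89 * 1.602e-19 = 4.62978e-19 J
lambda = h*c / E = 6.626e-34 * 3e8 / 4.62978e-19
lambda = 4.29351e-07 m = 429.4 nm

429.4


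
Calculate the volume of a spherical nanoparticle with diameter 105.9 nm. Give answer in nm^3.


Radius r = 105.9/2 = 52.95 nm
Volume V = (4/3) * pi * r^3
V = (4/3) * pi * (52.95)^3
V = 621851.24 nm^3

621851.24


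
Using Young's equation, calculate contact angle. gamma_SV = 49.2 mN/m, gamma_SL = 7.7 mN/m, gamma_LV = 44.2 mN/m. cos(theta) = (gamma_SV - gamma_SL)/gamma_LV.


cos(theta) = (gamma_SV - gamma_SL) / gamma_LV
cos(theta) = (49.2 - 7.7) / 44.2
cos(theta) = 0.938914
theta = arccos(0.938914) = 20.13 degrees

20.13


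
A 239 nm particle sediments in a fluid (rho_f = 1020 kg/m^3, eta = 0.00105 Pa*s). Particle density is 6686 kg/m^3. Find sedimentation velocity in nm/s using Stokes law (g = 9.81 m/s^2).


Radius R = 239/2 nm = 1.195e-07 m
Density difference = 6686 - 1020 = 5666 kg/m^3
v = 2 * R^2 * (rho_p - rho_f) * g / (9 * eta)
v = 2 * (1.195e-07)^2 * 5666 * 9.81 / (9 * 0.00105)
v = 1.67989e-07 m/s = 167.9885 nm/s

167.9885


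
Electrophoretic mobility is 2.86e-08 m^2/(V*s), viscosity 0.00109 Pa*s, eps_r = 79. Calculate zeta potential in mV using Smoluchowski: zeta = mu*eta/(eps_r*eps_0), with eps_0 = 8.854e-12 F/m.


Smoluchowski equation: zeta = mu * eta / (eps_r * eps_0)
zeta = 2.86e-08 * 0.00109 / (79 * 8.854e-12)
zeta = 0.044568 V = 44.57 mV

44.57


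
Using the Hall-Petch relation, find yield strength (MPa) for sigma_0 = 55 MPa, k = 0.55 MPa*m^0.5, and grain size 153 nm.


d = 153 nm = 1.53e-07 m
sqrt(d) = 0.0003911521
Hall-Petch contribution = k / sqrt(d) = 0.55 / 0.0003911521 = 1406.1 MPa
sigma = sigma_0 + k/sqrt(d) = 55 + 1406.1 = 1461.1 MPa

1461.1


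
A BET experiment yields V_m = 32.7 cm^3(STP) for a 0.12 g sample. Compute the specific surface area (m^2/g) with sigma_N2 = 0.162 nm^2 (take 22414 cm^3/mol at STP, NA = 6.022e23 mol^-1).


Number of moles in monolayer = V_m / 22414 = 32.7 / 22414 = 0.00145891
Number of molecules = moles * NA = 0.00145891 * 6.022e23
SA = molecules * sigma / mass
SA = (32.7 / 22414) * 6.022e23 * 0.162e-18 / 0.12
SA = 1186.0 m^2/g

1186.0


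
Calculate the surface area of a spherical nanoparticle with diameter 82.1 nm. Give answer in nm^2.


Radius r = 82.1/2 = 41.05 nm
Surface area SA = 4 * pi * r^2
SA = 4 * pi * (41.05)^2
SA = 21175.62 nm^2

21175.62


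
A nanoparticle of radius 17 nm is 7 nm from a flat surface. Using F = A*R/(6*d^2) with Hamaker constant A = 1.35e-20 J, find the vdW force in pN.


Convert to SI: R = 17 nm = 1.7e-08 m, d = 7 nm = 7e-09 m
F = A * R / (6 * d^2)
F = 1.35e-20 * 1.7e-08 / (6 * (7e-09)^2)
F = 7.80612e-13 N = 0.781 pN

0.781


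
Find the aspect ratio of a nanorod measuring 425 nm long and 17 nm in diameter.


Aspect ratio AR = length / diameter
AR = 425 / 17
AR = 25.0

25.0


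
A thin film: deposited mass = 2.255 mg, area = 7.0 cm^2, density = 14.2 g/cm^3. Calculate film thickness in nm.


Convert: m = 2.255 mg = 2.2550e-06 kg, A = 7.0 cm^2 = 7.0000e-04 m^2, rho = 14.2 g/cm^3 = 14200 kg/m^3
t = m / (A * rho)
t = 2.2550e-06 / (7.0000e-04 * 14200)
t = 2.2686e-07 m = 226.9 nm

226.9


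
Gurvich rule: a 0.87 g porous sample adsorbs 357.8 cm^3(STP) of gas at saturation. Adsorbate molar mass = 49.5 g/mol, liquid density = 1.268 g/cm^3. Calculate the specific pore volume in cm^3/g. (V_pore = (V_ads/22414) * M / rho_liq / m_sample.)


Moles adsorbed n = V_ads / 22414 = 357.8 / 22414 = 1.596324e-02 mol
Liquid volume V_liq = n * M / rho_liq = 1.596324e-02 * 49.5 / 1.268 = 0.62317 cm^3
Specific pore volume V_pore = V_liq / m_sample = 0.62317 / 0.87
V_pore = 0.7163 cm^3/g

0.7163


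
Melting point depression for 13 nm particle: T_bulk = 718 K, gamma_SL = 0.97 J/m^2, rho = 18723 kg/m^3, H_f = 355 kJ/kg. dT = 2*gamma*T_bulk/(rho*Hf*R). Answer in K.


Radius R = 13/2 = 6.5 nm = 6.5e-09 m
Convert H_f = 355 kJ/kg = 355000 J/kg
dT = 2 * gamma_SL * T_bulk / (rho * H_f * R)
dT = 2 * 0.97 * 718 / (18723 * 355000 * 6.5e-09)
dT = 32.2 K

32.2


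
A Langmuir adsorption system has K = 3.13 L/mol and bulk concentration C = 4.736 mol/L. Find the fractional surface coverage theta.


Langmuir isotherm: theta = K*C / (1 + K*C)
K*C = 3.13 * 4.736 = 14.82368
theta = 14.82368 / (1 + 14.82368) = 14.82368 / 15.82368
theta = 0.9368

0.9368


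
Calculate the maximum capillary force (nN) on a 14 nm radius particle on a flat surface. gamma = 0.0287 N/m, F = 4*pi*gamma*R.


Convert radius: R = 14 nm = 1.4e-08 m
F = 4 * pi * gamma * R
F = 4 * pi * 0.0287 * 1.4e-08
F = 5.04917e-09 N = 5.0492 nN

5.0492


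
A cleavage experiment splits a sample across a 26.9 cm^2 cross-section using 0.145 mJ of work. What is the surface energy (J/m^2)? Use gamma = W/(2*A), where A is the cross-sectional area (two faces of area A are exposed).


Convert: A = 26.9 cm^2 = 0.00269 m^2, W = 0.145 mJ = 0.000145 J
Cleaving exposes two faces of area A, so total new surface = 2*A and gamma = W / (2*A)
gamma = 0.000145 / (2 * 0.00269)
gamma = 0.027 J/m^2

0.027


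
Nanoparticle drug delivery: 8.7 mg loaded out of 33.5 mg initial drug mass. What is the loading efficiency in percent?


Drug loading efficiency = (drug loaded / drug initial) * 100
DLE = 8.7 / 33.5 * 100
DLE = 0.2597 * 100
DLE = 25.97%

25.97


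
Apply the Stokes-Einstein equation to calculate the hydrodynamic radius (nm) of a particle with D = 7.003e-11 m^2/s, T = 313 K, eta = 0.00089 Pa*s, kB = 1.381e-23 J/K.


Stokes-Einstein: R = kB*T / (6*pi*eta*D)
R = 1.381e-23 * 313 / (6 * pi * 0.00089 * 7.003e-11)
R = 3.67928e-09 m = 3.68 nm

3.68


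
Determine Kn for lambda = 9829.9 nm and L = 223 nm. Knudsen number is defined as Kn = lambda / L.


Knudsen number Kn = lambda / L
Kn = 9829.9 / 223
Kn = 44.0803

44.0803


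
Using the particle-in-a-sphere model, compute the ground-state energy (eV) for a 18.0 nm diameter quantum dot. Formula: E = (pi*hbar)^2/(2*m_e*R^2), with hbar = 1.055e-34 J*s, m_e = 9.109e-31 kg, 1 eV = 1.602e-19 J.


Radius R = 18.0/2 = 9 nm = 9e-09 m
E = (pi * 1.055e-34)^2 / (2 * 9.109e-31 * (9e-09)^2)
E(J) = 7.44422e-22
E = E(J) / 1.602e-19 = 0.0046 eV

0.0046


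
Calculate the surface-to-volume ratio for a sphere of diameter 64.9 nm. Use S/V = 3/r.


Radius r = 64.9/2 = 32.45 nm
S/V = 3 / r = 3 / 32.45
S/V = 0.0924 nm^-1

0.0924


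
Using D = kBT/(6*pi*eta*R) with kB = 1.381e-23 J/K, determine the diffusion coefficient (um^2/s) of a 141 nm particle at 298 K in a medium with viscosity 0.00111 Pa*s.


Radius R = 141/2 = 70.5 nm = 7.05e-08 m
D = kB*T / (6*pi*eta*R)
D = 1.381e-23 * 298 / (6 * pi * 0.00111 * 7.05e-08)
D = 2.78995e-12 m^2/s = 2.79 um^2/s

2.79


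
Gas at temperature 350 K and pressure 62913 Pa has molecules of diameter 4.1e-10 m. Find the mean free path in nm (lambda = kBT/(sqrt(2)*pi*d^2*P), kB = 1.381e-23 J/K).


Mean free path: lambda = kB*T / (sqrt(2) * pi * d^2 * P)
lambda = 1.381e-23 * 350 / (sqrt(2) * pi * (4.1e-10)^2 * 62913)
lambda = 1.0287e-07 m
lambda = 102.87 nm

102.87


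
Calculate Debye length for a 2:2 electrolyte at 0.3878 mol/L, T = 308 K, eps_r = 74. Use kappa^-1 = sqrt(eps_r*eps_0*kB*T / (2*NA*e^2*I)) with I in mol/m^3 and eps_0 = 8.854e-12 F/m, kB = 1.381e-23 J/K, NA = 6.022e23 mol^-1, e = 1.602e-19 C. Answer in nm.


Ionic strength I = 0.3878 * 2^2 * 1000 = 1551.2 mol/m^3
kappa^-1 = sqrt(74 * 8.854e-12 * 1.381e-23 * 308 / (2 * 6.022e23 * (1.602e-19)^2 * 1551.2))
kappa^-1 = 0.241 nm

0.241


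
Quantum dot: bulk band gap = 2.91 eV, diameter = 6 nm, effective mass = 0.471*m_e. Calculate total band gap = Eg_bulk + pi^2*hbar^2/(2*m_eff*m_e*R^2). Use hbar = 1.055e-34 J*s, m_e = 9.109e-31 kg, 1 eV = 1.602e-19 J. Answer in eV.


Radius R = 6/2 nm = 3e-09 m
Confinement energy dE = pi^2 * hbar^2 / (2 * m_eff * m_e * R^2)
dE = pi^2 * (1.055e-34)^2 / (2 * 0.471 * 9.109e-31 * (3e-09)^2) J, divided by 1.602e-19 J/eV
dE = 0.0888 eV
Total band gap = E_g(bulk) + dE = 2.91 + 0.0888 = 2.9988 eV

2.9988


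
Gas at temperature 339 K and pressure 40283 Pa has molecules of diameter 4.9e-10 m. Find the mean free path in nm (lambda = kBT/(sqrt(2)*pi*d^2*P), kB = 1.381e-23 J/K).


Mean free path: lambda = kB*T / (sqrt(2) * pi * d^2 * P)
lambda = 1.381e-23 * 339 / (sqrt(2) * pi * (4.9e-10)^2 * 40283)
lambda = 1.08947e-07 m
lambda = 108.95 nm

108.95


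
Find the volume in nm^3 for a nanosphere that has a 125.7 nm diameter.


Radius r = 125.7/2 = 62.85 nm
Volume V = (4/3) * pi * r^3
V = (4/3) * pi * (62.85)^3
V = 1039930.83 nm^3

1039930.83


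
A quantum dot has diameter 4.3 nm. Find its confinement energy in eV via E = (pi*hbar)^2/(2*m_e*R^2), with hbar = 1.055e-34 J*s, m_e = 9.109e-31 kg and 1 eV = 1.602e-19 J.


Radius R = 4.3/2 = 2.15 nm = 2.15e-09 m
E = (pi * 1.055e-34)^2 / (2 * 9.109e-31 * (2.15e-09)^2)
E(J) = 1.30445e-20
E = E(J) / 1.602e-19 = 0.0814 eV

0.0814


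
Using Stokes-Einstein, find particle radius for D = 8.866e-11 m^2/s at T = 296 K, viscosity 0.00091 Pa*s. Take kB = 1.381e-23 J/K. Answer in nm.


Stokes-Einstein: R = kB*T / (6*pi*eta*D)
R = 1.381e-23 * 296 / (6 * pi * 0.00091 * 8.866e-11)
R = 2.68791e-09 m = 2.69 nm

2.69


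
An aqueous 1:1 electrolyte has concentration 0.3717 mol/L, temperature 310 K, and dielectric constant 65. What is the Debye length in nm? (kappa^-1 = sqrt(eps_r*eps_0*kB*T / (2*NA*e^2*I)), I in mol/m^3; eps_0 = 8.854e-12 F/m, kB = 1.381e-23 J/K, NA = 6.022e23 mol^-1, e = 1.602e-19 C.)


Ionic strength I = 0.3717 * 1^2 * 1000 = 371.7 mol/m^3
kappa^-1 = sqrt(65 * 8.854e-12 * 1.381e-23 * 310 / (2 * 6.022e23 * (1.602e-19)^2 * 371.7))
kappa^-1 = 0.463 nm

0.463


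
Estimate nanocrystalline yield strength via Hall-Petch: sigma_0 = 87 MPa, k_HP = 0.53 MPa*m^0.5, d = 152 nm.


d = 152 nm = 1.52e-07 m
sqrt(d) = 0.0003898718
Hall-Petch contribution = k / sqrt(d) = 0.53 / 0.0003898718 = 1359.4 MPa
sigma = sigma_0 + k/sqrt(d) = 87 + 1359.4 = 1446.4 MPa

1446.4


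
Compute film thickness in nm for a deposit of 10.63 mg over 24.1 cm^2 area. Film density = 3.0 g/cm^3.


Convert: m = 10.63 mg = 1.0630e-05 kg, A = 24.1 cm^2 = 2.4100e-03 m^2, rho = 3.0 g/cm^3 = 3000 kg/m^3
t = m / (A * rho)
t = 1.0630e-05 / (2.4100e-03 * 3000)
t = 1.4703e-06 m = 1470.3 nm

1470.3


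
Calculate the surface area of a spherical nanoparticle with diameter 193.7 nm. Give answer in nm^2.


Radius r = 193.7/2 = 96.85 nm
Surface area SA = 4 * pi * r^2
SA = 4 * pi * (96.85)^2
SA = 117871.58 nm^2

117871.58


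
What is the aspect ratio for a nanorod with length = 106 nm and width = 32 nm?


Aspect ratio AR = length / diameter
AR = 106 / 32
AR = 3.31

3.31


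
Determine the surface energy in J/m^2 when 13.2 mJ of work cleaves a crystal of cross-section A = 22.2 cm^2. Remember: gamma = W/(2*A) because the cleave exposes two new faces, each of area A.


Convert: A = 22.2 cm^2 = 0.00222 m^2, W = 13.2 mJ = 0.0132 J
Cleaving exposes two faces of area A, so total new surface = 2*A and gamma = W / (2*A)
gamma = 0.0132 / (2 * 0.00222)
gamma = 2.973 J/m^2

2.973


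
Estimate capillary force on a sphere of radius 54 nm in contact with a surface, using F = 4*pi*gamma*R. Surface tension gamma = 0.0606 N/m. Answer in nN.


Convert radius: R = 54 nm = 5.4e-08 m
F = 4 * pi * gamma * R
F = 4 * pi * 0.0606 * 5.4e-08
F = 4.11222e-08 N = 41.1222 nN

41.1222


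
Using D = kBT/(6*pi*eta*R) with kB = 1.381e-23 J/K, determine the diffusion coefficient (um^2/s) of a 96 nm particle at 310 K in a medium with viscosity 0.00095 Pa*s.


Radius R = 96/2 = 48 nm = 4.8e-08 m
D = kB*T / (6*pi*eta*R)
D = 1.381e-23 * 310 / (6 * pi * 0.00095 * 4.8e-08)
D = 4.98069e-12 m^2/s = 4.981 um^2/s

4.981


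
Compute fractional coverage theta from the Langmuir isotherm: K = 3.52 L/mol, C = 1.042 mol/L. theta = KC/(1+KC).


Langmuir isotherm: theta = K*C / (1 + K*C)
K*C = 3.52 * 1.042 = 3.66784
theta = 3.66784 / (1 + 3.66784) = 3.66784 / 4.66784
theta = 0.7858

0.7858


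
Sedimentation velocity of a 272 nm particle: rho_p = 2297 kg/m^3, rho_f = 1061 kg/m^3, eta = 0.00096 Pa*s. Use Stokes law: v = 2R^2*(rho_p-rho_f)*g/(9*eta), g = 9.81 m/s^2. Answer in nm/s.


Radius R = 272/2 nm = 1.36e-07 m
Density difference = 2297 - 1061 = 1236 kg/m^3
v = 2 * R^2 * (rho_p - rho_f) * g / (9 * eta)
v = 2 * (1.36e-07)^2 * 1236 * 9.81 / (9 * 0.00096)
v = 5.19136e-08 m/s = 51.9136 nm/s

51.9136


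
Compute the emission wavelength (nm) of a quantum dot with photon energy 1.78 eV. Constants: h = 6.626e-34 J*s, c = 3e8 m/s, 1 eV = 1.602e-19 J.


Convert energy: E = 1.78 eV = 1.78 * 1.602e-19 = 2.85156e-19 J
lambda = h*c / E = 6.626e-34 * 3e8 / 2.85156e-19
lambda = 6.97092e-07 m = 697.1 nm

697.1


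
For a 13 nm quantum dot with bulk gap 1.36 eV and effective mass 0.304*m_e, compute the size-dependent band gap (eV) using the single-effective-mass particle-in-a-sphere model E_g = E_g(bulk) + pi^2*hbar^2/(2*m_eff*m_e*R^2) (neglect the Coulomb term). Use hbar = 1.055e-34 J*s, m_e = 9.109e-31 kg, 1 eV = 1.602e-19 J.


Radius R = 13/2 nm = 6.5e-09 m
Confinement energy dE = pi^2 * hbar^2 / (2 * m_eff * m_e * R^2)
dE = pi^2 * (1.055e-34)^2 / (2 * 0.304 * 9.109e-31 * (6.5e-09)^2) J, divided by 1.602e-19 J/eV
dE = 0.0293 eV
Total band gap = E_g(bulk) + dE = 1.36 + 0.0293 = 1.3893 eV

1.3893


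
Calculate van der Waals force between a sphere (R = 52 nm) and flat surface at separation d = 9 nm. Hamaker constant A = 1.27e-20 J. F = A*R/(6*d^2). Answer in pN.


Convert to SI: R = 52 nm = 5.2e-08 m, d = 9 nm = 9e-09 m
F = A * R / (6 * d^2)
F = 1.27e-20 * 5.2e-08 / (6 * (9e-09)^2)
F = 1.35885e-12 N = 1.359 pN

1.359


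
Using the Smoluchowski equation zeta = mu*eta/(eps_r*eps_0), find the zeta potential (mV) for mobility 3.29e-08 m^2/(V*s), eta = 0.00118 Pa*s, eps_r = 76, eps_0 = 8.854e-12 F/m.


Smoluchowski equation: zeta = mu * eta / (eps_r * eps_0)
zeta = 3.29e-08 * 0.00118 / (76 * 8.854e-12)
zeta = 0.057693 V = 57.69 mV

57.69


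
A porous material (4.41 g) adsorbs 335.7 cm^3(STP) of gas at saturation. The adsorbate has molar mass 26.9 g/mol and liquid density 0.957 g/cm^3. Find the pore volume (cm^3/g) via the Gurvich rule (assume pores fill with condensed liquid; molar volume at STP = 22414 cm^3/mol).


Moles adsorbed n = V_ads / 22414 = 335.7 / 22414 = 1.497725e-02 mol
Liquid volume V_liq = n * M / rho_liq = 1.497725e-02 * 26.9 / 0.957 = 0.42099 cm^3
Specific pore volume V_pore = V_liq / m_sample = 0.42099 / 4.41
V_pore = 0.0955 cm^3/g

0.0955


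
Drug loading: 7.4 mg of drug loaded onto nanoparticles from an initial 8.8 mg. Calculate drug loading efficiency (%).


Drug loading efficiency = (drug loaded / drug initial) * 100
DLE = 7.4 / 8.8 * 100
DLE = 0.8409 * 100
DLE = 84.09%

84.09


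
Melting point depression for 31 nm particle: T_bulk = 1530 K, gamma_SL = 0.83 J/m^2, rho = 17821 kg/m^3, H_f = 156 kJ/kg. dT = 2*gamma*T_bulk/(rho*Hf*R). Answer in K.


Radius R = 31/2 = 15.5 nm = 1.55e-08 m
Convert H_f = 156 kJ/kg = 156000 J/kg
dT = 2 * gamma_SL * T_bulk / (rho * H_f * R)
dT = 2 * 0.83 * 1530 / (17821 * 156000 * 1.55e-08)
dT = 58.9 K

58.9


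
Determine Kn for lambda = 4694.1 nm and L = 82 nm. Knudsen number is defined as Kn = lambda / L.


Knudsen number Kn = lambda / L
Kn = 4694.1 / 82
Kn = 57.2451

57.2451


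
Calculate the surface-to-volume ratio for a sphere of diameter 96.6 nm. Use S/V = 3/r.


Radius r = 96.6/2 = 48.3 nm
S/V = 3 / r = 3 / 48.3
S/V = 0.0621 nm^-1

0.0621


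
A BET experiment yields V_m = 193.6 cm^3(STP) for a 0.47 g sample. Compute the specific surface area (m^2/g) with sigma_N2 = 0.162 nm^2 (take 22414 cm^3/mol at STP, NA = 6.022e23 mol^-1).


Number of moles in monolayer = V_m / 22414 = 193.6 / 22414 = 0.00863746
Number of molecules = moles * NA = 0.00863746 * 6.022e23
SA = molecules * sigma / mass
SA = (193.6 / 22414) * 6.022e23 * 0.162e-18 / 0.47
SA = 1792.8 m^2/g

1792.8


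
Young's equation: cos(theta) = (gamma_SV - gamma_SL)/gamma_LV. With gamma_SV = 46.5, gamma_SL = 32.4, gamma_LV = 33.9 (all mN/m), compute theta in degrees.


cos(theta) = (gamma_SV - gamma_SL) / gamma_LV
cos(theta) = (46.5 - 32.4) / 33.9
cos(theta) = 0.415929
theta = arccos(0.415929) = 65.42 degrees

65.42


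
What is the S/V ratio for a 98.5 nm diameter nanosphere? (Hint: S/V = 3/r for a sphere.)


Radius r = 98.5/2 = 49.25 nm
S/V = 3 / r = 3 / 49.25
S/V = 0.0609 nm^-1

0.0609


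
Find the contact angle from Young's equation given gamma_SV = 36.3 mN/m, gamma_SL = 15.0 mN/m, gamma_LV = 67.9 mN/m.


cos(theta) = (gamma_SV - gamma_SL) / gamma_LV
cos(theta) = (36.3 - 15.0) / 67.9
cos(theta) = 0.313697
theta = arccos(0.313697) = 71.72 degrees

71.72


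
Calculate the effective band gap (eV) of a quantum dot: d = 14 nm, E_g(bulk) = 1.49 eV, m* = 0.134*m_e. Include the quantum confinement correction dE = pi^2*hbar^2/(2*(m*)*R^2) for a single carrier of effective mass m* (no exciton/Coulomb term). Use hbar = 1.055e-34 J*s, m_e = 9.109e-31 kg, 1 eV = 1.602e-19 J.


Radius R = 14/2 nm = 7e-09 m
Confinement energy dE = pi^2 * hbar^2 / (2 * m_eff * m_e * R^2)
dE = pi^2 * (1.055e-34)^2 / (2 * 0.134 * 9.109e-31 * (7e-09)^2) J, divided by 1.602e-19 J/eV
dE = 0.0573 eV
Total band gap = E_g(bulk) + dE = 1.49 + 0.0573 = 1.5473 eV

1.5473


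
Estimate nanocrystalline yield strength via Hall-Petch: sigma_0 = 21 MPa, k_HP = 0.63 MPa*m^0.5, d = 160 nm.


d = 160 nm = 1.6e-07 m
sqrt(d) = 0.0004
Hall-Petch contribution = k / sqrt(d) = 0.63 / 0.0004 = 1575.0 MPa
sigma = sigma_0 + k/sqrt(d) = 21 + 1575.0 = 1596.0 MPa

1596.0


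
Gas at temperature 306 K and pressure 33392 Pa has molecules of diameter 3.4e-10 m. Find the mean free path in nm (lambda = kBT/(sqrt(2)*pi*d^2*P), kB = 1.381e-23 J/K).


Mean free path: lambda = kB*T / (sqrt(2) * pi * d^2 * P)
lambda = 1.381e-23 * 306 / (sqrt(2) * pi * (3.4e-10)^2 * 33392)
lambda = 2.46405e-07 m
lambda = 246.41 nm

246.41


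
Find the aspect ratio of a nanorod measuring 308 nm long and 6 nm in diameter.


Aspect ratio AR = length / diameter
AR = 308 / 6
AR = 51.33

51.33


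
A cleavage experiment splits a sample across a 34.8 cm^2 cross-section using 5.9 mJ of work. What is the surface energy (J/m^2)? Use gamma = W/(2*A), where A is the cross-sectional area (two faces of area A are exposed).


Convert: A = 34.8 cm^2 = 0.00348 m^2, W = 5.9 mJ = 0.0059 J
Cleaving exposes two faces of area A, so total new surface = 2*A and gamma = W / (2*A)
gamma = 0.0059 / (2 * 0.00348)
gamma = 0.848 J/m^2

0.848


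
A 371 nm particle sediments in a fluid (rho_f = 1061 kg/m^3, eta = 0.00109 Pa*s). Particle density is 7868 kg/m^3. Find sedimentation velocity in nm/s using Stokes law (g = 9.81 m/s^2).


Radius R = 371/2 nm = 1.855e-07 m
Density difference = 7868 - 1061 = 6807 kg/m^3
v = 2 * R^2 * (rho_p - rho_f) * g / (9 * eta)
v = 2 * (1.855e-07)^2 * 6807 * 9.81 / (9 * 0.00109)
v = 4.68461e-07 m/s = 468.4611 nm/s

468.4611


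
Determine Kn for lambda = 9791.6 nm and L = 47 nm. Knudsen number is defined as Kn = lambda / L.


Knudsen number Kn = lambda / L
Kn = 9791.6 / 47
Kn = 208.3319

208.3319


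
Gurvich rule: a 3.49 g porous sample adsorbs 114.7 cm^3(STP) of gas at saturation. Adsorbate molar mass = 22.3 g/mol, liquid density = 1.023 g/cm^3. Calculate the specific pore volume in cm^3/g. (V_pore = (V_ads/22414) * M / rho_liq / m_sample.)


Moles adsorbed n = V_ads / 22414 = 114.7 / 22414 = 5.117337e-03 mol
Liquid volume V_liq = n * M / rho_liq = 5.117337e-03 * 22.3 / 1.023 = 0.11155 cm^3
Specific pore volume V_pore = V_liq / m_sample = 0.11155 / 3.49
V_pore = 0.032 cm^3/g

0.032


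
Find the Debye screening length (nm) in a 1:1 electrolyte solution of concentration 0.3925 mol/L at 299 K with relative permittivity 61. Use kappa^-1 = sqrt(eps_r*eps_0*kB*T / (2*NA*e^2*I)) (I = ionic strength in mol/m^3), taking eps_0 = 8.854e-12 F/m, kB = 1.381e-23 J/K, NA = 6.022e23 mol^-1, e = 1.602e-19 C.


Ionic strength I = 0.3925 * 1^2 * 1000 = 392.5 mol/m^3
kappa^-1 = sqrt(61 * 8.854e-12 * 1.381e-23 * 299 / (2 * 6.022e23 * (1.602e-19)^2 * 392.5))
kappa^-1 = 0.429 nm

0.429


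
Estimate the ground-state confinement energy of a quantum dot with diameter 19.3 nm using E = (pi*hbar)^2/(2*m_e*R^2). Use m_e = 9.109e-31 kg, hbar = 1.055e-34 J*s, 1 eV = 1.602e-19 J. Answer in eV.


Radius R = 19.3/2 = 9.65 nm = 9.65e-09 m
E = (pi * 1.055e-34)^2 / (2 * 9.109e-31 * (9.65e-09)^2)
E(J) = 6.47514e-22
E = E(J) / 1.602e-19 = 0.004 eV

0.004


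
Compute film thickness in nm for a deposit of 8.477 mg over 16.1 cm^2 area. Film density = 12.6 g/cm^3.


Convert: m = 8.477 mg = 8.4770e-06 kg, A = 16.1 cm^2 = 1.6100e-03 m^2, rho = 12.6 g/cm^3 = 12600 kg/m^3
t = m / (A * rho)
t = 8.4770e-06 / (1.6100e-03 * 12600)
t = 4.1787e-07 m = 417.9 nm

417.9


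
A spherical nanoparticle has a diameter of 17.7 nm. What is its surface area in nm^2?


Radius r = 17.7/2 = 8.85 nm
Surface area SA = 4 * pi * r^2
SA = 4 * pi * (8.85)^2
SA = 984.23 nm^2

984.23


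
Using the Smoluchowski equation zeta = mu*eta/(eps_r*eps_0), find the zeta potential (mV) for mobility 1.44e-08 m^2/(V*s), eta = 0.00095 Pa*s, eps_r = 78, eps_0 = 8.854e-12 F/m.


Smoluchowski equation: zeta = mu * eta / (eps_r * eps_0)
zeta = 1.44e-08 * 0.00095 / (78 * 8.854e-12)
zeta = 0.019809 V = 19.81 mV

19.81


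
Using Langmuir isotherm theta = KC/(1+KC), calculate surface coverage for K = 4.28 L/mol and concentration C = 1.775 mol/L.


Langmuir isotherm: theta = K*C / (1 + K*C)
K*C = 4.28 * 1.775 = 7.597
theta = 7.597 / (1 + 7.597) = 7.597 / 8.597
theta = 0.8837

0.8837


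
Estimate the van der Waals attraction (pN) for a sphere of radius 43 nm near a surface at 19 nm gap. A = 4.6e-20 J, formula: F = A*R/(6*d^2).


Convert to SI: R = 43 nm = 4.3e-08 m, d = 19 nm = 1.9e-08 m
F = A * R / (6 * d^2)
F = 4.6e-20 * 4.3e-08 / (6 * (1.9e-08)^2)
F = 9.13204e-13 N = 0.913 pN

0.913


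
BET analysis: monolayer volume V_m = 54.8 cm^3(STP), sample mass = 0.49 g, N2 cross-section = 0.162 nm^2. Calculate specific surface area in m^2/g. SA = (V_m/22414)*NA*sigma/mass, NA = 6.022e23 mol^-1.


Number of moles in monolayer = V_m / 22414 = 54.8 / 22414 = 0.0024449
Number of molecules = moles * NA = 0.0024449 * 6.022e23
SA = molecules * sigma / mass
SA = (54.8 / 22414) * 6.022e23 * 0.162e-18 / 0.49
SA = 486.8 m^2/g

486.8


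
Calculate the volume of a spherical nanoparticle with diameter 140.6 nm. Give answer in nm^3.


Radius r = 140.6/2 = 70.3 nm
Volume V = (4/3) * pi * r^3
V = (4/3) * pi * (70.3)^3
V = 1455306.89 nm^3

1455306.89


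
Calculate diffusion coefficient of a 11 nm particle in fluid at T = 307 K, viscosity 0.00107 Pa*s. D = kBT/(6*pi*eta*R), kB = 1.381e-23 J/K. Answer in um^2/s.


Radius R = 11/2 = 5.5 nm = 5.5e-09 m
D = kB*T / (6*pi*eta*R)
D = 1.381e-23 * 307 / (6 * pi * 0.00107 * 5.5e-09)
D = 3.82195e-11 m^2/s = 38.219 um^2/s

38.219


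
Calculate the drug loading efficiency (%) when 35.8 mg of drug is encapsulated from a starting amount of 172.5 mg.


Drug loading efficiency = (drug loaded / drug initial) * 100
DLE = 35.8 / 172.5 * 100
DLE = 0.2075 * 100
DLE = 20.75%

20.75


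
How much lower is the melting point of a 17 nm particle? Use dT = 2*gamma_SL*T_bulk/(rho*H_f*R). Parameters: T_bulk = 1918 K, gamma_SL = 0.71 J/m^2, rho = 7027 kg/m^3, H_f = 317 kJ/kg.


Radius R = 17/2 = 8.5 nm = 8.5e-09 m
Convert H_f = 317 kJ/kg = 317000 J/kg
dT = 2 * gamma_SL * T_bulk / (rho * H_f * R)
dT = 2 * 0.71 * 1918 / (7027 * 317000 * 8.5e-09)
dT = 143.8 K

143.8
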